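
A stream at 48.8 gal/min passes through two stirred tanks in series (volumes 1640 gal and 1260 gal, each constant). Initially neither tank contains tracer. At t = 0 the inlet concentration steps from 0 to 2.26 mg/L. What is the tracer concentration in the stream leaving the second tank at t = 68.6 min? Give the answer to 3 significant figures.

Time constants: τᵢ = Vᵢ/Q for each well-mixed tank.
τ₁ = 1640/48.8 = 33.607 min; τ₂ = 1260/48.8 = 25.820 min.
Solving the cascade with C₁(0)=C₂(0)=0 gives C₂(t) = C_in[1 − (τ₁ e^(−t/τ₁) − τ₂ e^(−t/τ₂))/(τ₁ − τ₂)].
At t = 68.6: e^(−t/τ₁) = 0.12986, e^(−t/τ₂) = 0.070166.
C₂ = 2.26·[1 − (33.607·0.12986 − 25.820·0.070166)/(7.7869)] = 2.26·0.67219 = 1.5192 mg/L.

1.52 mg/L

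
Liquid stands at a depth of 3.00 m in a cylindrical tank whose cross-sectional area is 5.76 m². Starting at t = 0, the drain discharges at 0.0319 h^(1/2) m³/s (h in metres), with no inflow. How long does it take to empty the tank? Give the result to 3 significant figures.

625 s

With no inflow, A dh/dt = −0.0319 √h.
Separate and integrate: 2(√h − √h₀) = −(0.0319/A) t.
Tank is empty when √h = 0: t_empty = 2A√h₀/0.0319.
t_empty = 2·5.76·√3.00/0.0319 = 11.520·1.7321/0.0319 = 625.49 s.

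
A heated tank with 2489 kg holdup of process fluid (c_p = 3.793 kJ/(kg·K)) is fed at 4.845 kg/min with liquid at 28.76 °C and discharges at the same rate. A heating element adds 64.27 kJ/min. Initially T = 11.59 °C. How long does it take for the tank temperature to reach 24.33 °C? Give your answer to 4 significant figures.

Energy balance: M c_p dT/dt = ṁ c_p (T_in − T) + 64.27.
τ = M/ṁ = 513.725 min; T_ss = T_in + Q̇/(ṁ c_p) = 32.2573 °C.
T(t) = T_ss + (T₀ − T_ss) e^(−t/τ). Set T = 24.33:
e^(−t/τ) = (24.33 − 32.2573)/(11.59 − 32.2573) = 0.383567
t = −513.725 · ln(0.383567) = 492.273 min.

492.3 min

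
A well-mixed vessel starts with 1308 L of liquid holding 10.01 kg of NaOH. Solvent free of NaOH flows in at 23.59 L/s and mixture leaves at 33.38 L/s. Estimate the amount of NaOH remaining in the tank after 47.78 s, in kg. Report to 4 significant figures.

2.214 kg

Let m(t) be the amount of NaOH. Volume: V(t) = V₀ + (Q_in − Q_out) t = 1308 − 9.79000 t; V(47.78) = 840.234 L.
No NaOH enters, so dm/dt = −Q_out · (m/V).
Separate: dm/m = −Q_out dt/V(t) ⇒ ln(m/m₀) = −(Q_out/(Q_in−Q_out)) ln(V/V₀).
m = m₀ (V₀/V)^(Q_out/(Q_in−Q_out)) = 10.01 × (1308/840.234)^(-3.40960) = 2.21352 kg.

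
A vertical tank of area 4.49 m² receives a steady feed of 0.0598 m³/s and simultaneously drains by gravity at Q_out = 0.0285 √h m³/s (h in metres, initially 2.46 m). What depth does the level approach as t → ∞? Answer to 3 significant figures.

Level balance: A dh/dt = 0.0598 − 0.0285 √h. Setting dh/dt = 0:
Q_in = 0.0285 √h_ss ⇒ √h_ss = 0.0598/0.0285 = 2.0982.
h_ss = 2.0982² = 4.4026 m. (Since h₀ = 2.46 m < h_ss, the level will rise toward this value.)

4.40 m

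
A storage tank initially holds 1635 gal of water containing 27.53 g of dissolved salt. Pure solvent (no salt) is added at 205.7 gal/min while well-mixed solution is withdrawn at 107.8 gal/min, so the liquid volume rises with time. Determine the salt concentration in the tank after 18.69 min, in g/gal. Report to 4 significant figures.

0.003475 g/gal

Total volume: dV/dt = Q_in − Q_out = 97.9000 gal/min, so V(t) = 1635 + 97.9000 t and V(18.69) = 3464.75 gal.
No salt enters, so dm/dt = −Q_out · (m/V).
dm/m = −Q_out dt/(V₀ + 97.9000 t); integrating gives ln(m/m₀) = −(Q_out/(Q_in−Q_out)) ln(V/V₀).
m = m₀ (V₀/V)^(Q_out/(Q_in−Q_out)) = 27.53 × (1635/3464.75)^(1.10112) = 12.0412 g.
C = m/V = 12.0412/3464.75 = 0.00347535 g/gal.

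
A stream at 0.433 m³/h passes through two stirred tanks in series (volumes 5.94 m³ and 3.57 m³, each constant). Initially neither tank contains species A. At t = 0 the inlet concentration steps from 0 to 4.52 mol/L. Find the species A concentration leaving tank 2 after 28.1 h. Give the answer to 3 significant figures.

3.28 mol/L

Time constants: τᵢ = Vᵢ/Q for each well-mixed tank.
τ₁ = 5.94/0.433 = 13.718 h; τ₂ = 3.57/0.433 = 8.2448 h.
Solving the cascade with C₁(0)=C₂(0)=0 gives C₂(t) = C_in[1 − (τ₁ e^(−t/τ₁) − τ₂ e^(−t/τ₂))/(τ₁ − τ₂)].
At t = 28.1: e^(−t/τ₁) = 0.12895, e^(−t/τ₂) = 0.033100.
C₂ = 4.52·[1 − (13.718·0.12895 − 8.2448·0.033100)/(5.4734)] = 4.52·0.72668 = 3.2846 mol/L.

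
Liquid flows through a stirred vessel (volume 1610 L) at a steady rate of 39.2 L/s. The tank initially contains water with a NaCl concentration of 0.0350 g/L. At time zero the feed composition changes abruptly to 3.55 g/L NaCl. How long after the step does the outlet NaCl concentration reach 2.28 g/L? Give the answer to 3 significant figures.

41.8 s

Species balance: V dC/dt = Q(C_in − C) ⇒ τ = V/Q = 41.071 s.
C(t) = C_in + (C₀ − C_in) e^(−t/τ). Set C = 2.28 and solve for t:
e^(−t/τ) = (C − C_in)/(C₀ − C_in) = (2.28 − 3.55)/(0.0350 − 3.55) = 0.36131
t = −τ ln(…) = 41.071 × 1.0180 = 41.812 s.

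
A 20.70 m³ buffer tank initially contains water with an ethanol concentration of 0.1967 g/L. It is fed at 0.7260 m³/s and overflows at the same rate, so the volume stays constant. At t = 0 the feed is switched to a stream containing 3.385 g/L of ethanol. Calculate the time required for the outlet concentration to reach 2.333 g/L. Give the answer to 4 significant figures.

31.61 s

Unsteady species balance (constant V, well mixed): V dC/dt = Q(C_in − C), so τ = V/Q = 28.5124 s.
C(t) = C_in + (C₀ − C_in) e^(−t/τ). Set C = 2.333 and solve for t:
e^(−t/τ) = (C − C_in)/(C₀ − C_in) = (2.333 − 3.385)/(0.1967 − 3.385) = 0.329956
t = −τ ln(…) = 28.5124 × 1.10879 = 31.6144 s.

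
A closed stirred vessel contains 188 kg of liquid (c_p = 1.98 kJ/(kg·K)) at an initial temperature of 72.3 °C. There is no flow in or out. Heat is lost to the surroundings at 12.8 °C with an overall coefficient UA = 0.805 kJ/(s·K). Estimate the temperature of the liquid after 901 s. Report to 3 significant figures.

21.3 °C

M c_p dT/dt = −UA(T − T_amb).
dT/dt = (T_ss − T)/τ with T_ss = T_amb = 12.800 °C, τ = M c_p/UA = 188·1.98/0.805 = 462.41 s.
Integrating: T(t) = T_ss + (T₀ − T_ss) e^(−t/τ).
T(901) = 12.800 + (59.500)·0.14249 = 21.278 °C.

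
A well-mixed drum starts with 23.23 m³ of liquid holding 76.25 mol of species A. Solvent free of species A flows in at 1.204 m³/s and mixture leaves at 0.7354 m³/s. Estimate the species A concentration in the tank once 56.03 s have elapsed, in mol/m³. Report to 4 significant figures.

Let m(t) be the amount of species A. Volume: V(t) = V₀ + (Q_in − Q_out) t = 23.23 + 0.468600 t; V(56.03) = 49.4857 m³.
Species balance (pure solvent in): dm/dt = −Q_out · m/V(t).
dm/m = −Q_out dt/(V₀ + 0.468600 t); integrating gives ln(m/m₀) = −(Q_out/(Q_in−Q_out)) ln(V/V₀).
m = m₀ (V₀/V)^(Q_out/(Q_in−Q_out)) = 76.25 × (23.23/49.4857)^(1.56936) = 23.2711 mol.
C = m/V = 23.2711/49.4857 = 0.470259 mol/m³.

0.4703 mol/m³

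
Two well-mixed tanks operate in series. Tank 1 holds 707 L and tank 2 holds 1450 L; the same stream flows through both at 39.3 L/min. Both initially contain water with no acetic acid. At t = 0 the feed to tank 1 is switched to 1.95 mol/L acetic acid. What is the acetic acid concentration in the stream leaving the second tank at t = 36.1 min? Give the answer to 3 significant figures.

Species balance on tank i: dCᵢ/dt = (Cᵢ₋₁ − Cᵢ)/τᵢ with τᵢ = Vᵢ/Q.
τ₁ = 707/39.3 = 17.990 min; τ₂ = 1450/39.3 = 36.896 min.
Solving the cascade with C₁(0)=C₂(0)=0 gives C₂(t) = C_in[1 − (τ₁ e^(−t/τ₁) − τ₂ e^(−t/τ₂))/(τ₁ − τ₂)].
At t = 36.1: e^(−t/τ₁) = 0.13443, e^(−t/τ₂) = 0.37590.
C₂ = 1.95·[1 − (17.990·0.13443 − 36.896·0.37590)/(-18.906)] = 1.95·0.39433 = 0.76895 mol/L.

0.769 mol/L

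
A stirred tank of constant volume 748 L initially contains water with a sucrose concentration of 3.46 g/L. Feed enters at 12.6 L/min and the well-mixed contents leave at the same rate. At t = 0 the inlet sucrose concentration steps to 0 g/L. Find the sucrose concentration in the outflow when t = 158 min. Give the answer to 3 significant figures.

0.242 g/L

Unsteady species balance (constant V, well mixed): V dC/dt = Q(C_in − C).
Rewrite as dC/dt + C/τ = C_in/τ, τ = V/Q = 59.365 min.
This is linear first-order; C(t) = C_in + (C₀ − C_in) e^(−t/τ).
C(158) = 0 + (3.46 − 0)·e^(−158/59.365) = 0 + (3.4600)·0.069844 = 0.24166 g/L.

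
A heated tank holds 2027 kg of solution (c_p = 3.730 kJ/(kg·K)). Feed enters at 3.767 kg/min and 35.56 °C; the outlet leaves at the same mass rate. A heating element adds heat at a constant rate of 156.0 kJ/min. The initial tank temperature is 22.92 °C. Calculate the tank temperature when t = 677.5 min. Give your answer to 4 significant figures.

Unsteady energy balance on the tank contents: M c_p dT/dt = ṁ c_p (T_in − T) + 156.0.
τ = M/ṁ = 538.094 min; T_ss = T_in + Q̇/(ṁ c_p) = 35.56 + 156.0/(3.767·3.730) = 46.6625 °C.
Solution: T(t) = T_ss + (T₀ − T_ss) e^(−t/τ).
T(677.5) = 46.6625 + (-23.7425)·e^(−677.5/538.094) = 46.6625 + (-23.7425)·0.283917 = 39.9216 °C.

39.92 °C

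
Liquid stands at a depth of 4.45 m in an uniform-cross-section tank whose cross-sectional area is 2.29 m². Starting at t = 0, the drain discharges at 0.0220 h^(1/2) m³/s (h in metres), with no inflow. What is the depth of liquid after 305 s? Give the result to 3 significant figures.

A dh/dt = −Q_out = −0.0220 √h.
∫ h^(−1/2) dh = −(0.0220/A) ∫ dt, giving 2√h = 2√h₀ − (0.0220/A) t.
√h = √4.45 − 0.0220·305/(2·2.29) = 2.1095 − 1.4651 = 0.64444.
h = 0.64444² = 0.41530 m.

0.415 m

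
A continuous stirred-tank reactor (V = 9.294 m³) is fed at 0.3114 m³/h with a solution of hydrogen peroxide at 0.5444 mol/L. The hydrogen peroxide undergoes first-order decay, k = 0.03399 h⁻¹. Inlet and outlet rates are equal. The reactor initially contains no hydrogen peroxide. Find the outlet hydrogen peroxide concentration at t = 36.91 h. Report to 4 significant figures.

0.2479 mol/L

Species balance: V dC/dt = Q C_in − Q C − k V C.
This is linear with rate a = Q/V + k = 0.0674955 h⁻¹.
C_ss = Q C_in/(Q + kV) = 0.270246 mol/L; C(t) = C_ss + (C₀ − C_ss) e^(−a t).
C(36.91) = 0.270246 + (-0.270246)·e^(−0.0674955·36.91) = 0.270246 + (-0.270246)·0.0828057 = 0.247868 mol/L.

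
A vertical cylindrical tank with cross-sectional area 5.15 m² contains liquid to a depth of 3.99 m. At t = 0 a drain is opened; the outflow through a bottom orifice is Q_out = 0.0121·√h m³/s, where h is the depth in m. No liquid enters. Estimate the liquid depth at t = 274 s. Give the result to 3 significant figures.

2.81 m

Accumulation of liquid (constant cross-section A): A dh/dt = −0.0121 √h.
This is separable: 2 d(√h)/dt = −0.0121/A, so √h = √h₀ − (0.0121/(2A)) t.
√h = √3.99 − 0.0121·274/(2·5.15) = 1.9975 − 0.32188 = 1.6756.
h = 1.6756² = 2.8077 m.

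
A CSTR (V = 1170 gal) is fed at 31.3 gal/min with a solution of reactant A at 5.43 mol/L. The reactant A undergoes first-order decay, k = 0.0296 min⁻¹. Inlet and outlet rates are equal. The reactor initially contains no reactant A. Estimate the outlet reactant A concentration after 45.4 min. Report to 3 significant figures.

Species balance: V dC/dt = Q C_in − Q C − k V C.
This is linear with rate a = Q/V + k = 0.056352 min⁻¹.
C_ss = Q C_in/(Q + kV) = 2.5778 mol/L; C(t) = C_ss + (C₀ − C_ss) e^(−a t).
C(45.4) = 2.5778 + (-2.5778)·e^(−0.056352·45.4) = 2.5778 + (-2.5778)·0.077430 = 2.3782 mol/L.

2.38 mol/L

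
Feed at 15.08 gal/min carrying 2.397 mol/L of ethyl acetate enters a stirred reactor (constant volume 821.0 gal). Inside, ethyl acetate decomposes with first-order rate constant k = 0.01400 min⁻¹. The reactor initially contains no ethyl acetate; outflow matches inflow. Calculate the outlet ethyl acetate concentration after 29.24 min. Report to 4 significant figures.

Species balance: V dC/dt = Q C_in − Q C − k V C.
dC/dt = (Q/V) C_in − (Q/V + k) C; effective rate a = Q/V + k = 0.0183678 + 0.01400 = 0.0323678 min⁻¹.
C_ss = Q C_in/(Q + kV) = 1.36023 mol/L; C(t) = C_ss + (C₀ − C_ss) e^(−a t).
C(29.24) = 1.36023 + (-1.36023)·e^(−0.0323678·29.24) = 1.36023 + (-1.36023)·0.388122 = 0.832295 mol/L.

0.8323 mol/L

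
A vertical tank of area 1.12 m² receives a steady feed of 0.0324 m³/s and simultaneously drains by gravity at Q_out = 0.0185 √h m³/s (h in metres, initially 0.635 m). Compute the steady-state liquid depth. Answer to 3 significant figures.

3.07 m

Mass balance (ρ constant): A dh/dt = Q_in − 0.0185 √h. At steady state dh/dt = 0:
Q_in = 0.0185 √h_ss ⇒ √h_ss = 0.0324/0.0185 = 1.7514.
h_ss = 1.7514² = 3.0672 m. (Since h₀ = 0.635 m < h_ss, the level will rise toward this value.)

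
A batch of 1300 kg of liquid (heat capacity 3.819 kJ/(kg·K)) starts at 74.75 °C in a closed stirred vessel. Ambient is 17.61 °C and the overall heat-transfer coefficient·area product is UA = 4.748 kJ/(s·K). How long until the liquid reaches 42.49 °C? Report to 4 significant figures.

Unsteady energy balance on the tank contents: M c_p dT/dt = −UA(T − T_amb).
τ = M c_p/UA = 1045.64 s; T_ss = T_amb = 17.6100 °C.
T(t) = T_ss + (T₀ − T_ss)e^(−t/τ); set T = 42.49:
t = −τ ln[(T − T_ss)/(T₀ − T_ss)] = −1045.64 · ln(0.435422) = 869.387 s.

869.4 s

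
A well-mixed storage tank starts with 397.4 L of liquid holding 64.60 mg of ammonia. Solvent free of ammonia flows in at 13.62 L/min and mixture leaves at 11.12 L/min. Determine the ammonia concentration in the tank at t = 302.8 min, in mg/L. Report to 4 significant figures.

0.0004874 mg/L

Total volume: dV/dt = Q_in − Q_out = 2.50000 L/min, so V(t) = 397.4 + 2.50000 t and V(302.8) = 1154.40 L.
Species balance (pure solvent in): dm/dt = −Q_out · m/V(t).
Separate: dm/m = −Q_out dt/V(t) ⇒ ln(m/m₀) = −(Q_out/(Q_in−Q_out)) ln(V/V₀).
m = m₀ (V₀/V)^(Q_out/(Q_in−Q_out)) = 64.60 × (397.4/1154.40)^(4.44800) = 0.562648 mg.
C = m/V = 0.562648/1154.40 = 0.000487395 mg/L.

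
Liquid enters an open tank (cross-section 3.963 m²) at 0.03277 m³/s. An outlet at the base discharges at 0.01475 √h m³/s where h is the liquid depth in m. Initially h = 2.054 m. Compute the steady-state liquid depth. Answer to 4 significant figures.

4.936 m

Unsteady balance on liquid volume: A dh/dt = Q_in − 0.01475 √h. At steady state dh/dt = 0:
Q_in = 0.01475 √h_ss ⇒ √h_ss = 0.03277/0.01475 = 2.22169.
h_ss = 2.22169² = 4.93593 m. (Since h₀ = 2.054 m < h_ss, the level will rise toward this value.)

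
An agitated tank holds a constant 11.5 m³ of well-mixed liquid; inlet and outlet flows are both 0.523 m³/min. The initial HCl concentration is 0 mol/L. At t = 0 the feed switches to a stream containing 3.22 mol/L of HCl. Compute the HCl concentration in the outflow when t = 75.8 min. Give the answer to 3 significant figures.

Mass balance on the solute (V constant): V dC/dt = Q(C_in − C).
Rewrite as dC/dt + C/τ = C_in/τ, τ = V/Q = 21.989 min.
This is linear first-order; C(t) = C_in + (C₀ − C_in) e^(−t/τ).
C(75.8) = 3.22 + (0 − 3.22)·e^(−75.8/21.989) = 3.22 + (-3.2200)·0.031833 = 3.1175 mol/L.

3.12 mol/L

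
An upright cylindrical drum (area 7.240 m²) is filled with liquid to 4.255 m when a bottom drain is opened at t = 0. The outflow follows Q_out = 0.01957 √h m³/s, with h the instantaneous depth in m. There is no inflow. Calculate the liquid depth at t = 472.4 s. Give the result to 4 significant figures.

2.029 m

A dh/dt = −Q_out = −0.01957 √h.
Separate and integrate: 2(√h − √h₀) = −(0.01957/A) t.
√h = √4.255 − 0.01957·472.4/(2·7.240) = 2.06277 − 0.638458 = 1.42431.
h = 1.42431² = 2.02865 m.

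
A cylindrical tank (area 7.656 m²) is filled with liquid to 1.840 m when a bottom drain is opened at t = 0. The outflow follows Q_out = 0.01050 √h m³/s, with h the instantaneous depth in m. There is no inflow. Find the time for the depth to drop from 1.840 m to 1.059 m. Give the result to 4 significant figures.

477.4 s

Unsteady balance on liquid volume: A dh/dt = −0.01050 √h.
This is separable: 2 d(√h)/dt = −0.01050/A, so √h = √h₀ − (0.01050/(2A)) t.
t = 2A(√h₀ − √h)/0.01050 = 2·7.656·(√1.840 − √1.059)/0.01050
  = 15.3120 × (1.35647 − 1.02908) / 0.01050 = 477.426 s.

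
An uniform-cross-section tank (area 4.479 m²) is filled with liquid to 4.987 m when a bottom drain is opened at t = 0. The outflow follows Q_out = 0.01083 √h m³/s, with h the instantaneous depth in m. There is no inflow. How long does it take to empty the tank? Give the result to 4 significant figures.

1847 s

A dh/dt = −Q_out = −0.01083 √h.
∫ h^(−1/2) dh = −(0.01083/A) ∫ dt, giving 2√h = 2√h₀ − (0.01083/A) t.
Tank is empty when √h = 0: t_empty = 2A√h₀/0.01083.
t_empty = 2·4.479·√4.987/0.01083 = 8.95800·2.23316/0.01083 = 1847.15 s.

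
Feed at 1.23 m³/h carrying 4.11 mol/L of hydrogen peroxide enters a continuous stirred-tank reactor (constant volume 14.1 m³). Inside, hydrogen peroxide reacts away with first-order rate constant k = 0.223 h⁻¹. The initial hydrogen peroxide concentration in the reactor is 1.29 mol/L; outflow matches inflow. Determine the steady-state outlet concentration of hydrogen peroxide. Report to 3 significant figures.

V dC/dt = Q(C_in − C) − k V C.
At steady state: 0 = Q C_in − (Q + kV) C_ss, so C_ss = Q C_in/(Q + kV).
C_ss = 1.23·4.11/(1.23 + 0.223·14.1) = 5.0553/4.3743 = 1.1557 mol/L.

1.16 mol/L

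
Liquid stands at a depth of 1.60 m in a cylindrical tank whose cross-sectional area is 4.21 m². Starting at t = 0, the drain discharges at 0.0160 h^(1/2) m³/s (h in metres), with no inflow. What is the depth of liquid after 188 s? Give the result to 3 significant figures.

Unsteady balance on liquid volume: A dh/dt = −0.0160 √h.
Separate and integrate: 2(√h − √h₀) = −(0.0160/A) t.
√h = √1.60 − 0.0160·188/(2·4.21) = 1.2649 − 0.35724 = 0.90767.
h = 0.90767² = 0.82386 m.

0.824 m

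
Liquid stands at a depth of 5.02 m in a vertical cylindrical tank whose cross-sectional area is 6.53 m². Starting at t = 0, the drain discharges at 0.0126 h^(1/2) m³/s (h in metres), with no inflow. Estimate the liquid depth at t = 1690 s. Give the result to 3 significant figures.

0.372 m

With no inflow, A dh/dt = −0.0126 √h.
∫ h^(−1/2) dh = −(0.0126/A) ∫ dt, giving 2√h = 2√h₀ − (0.0126/A) t.
√h = √5.02 − 0.0126·1690/(2·6.53) = 2.2405 − 1.6305 = 0.61006.
h = 0.61006² = 0.37217 m.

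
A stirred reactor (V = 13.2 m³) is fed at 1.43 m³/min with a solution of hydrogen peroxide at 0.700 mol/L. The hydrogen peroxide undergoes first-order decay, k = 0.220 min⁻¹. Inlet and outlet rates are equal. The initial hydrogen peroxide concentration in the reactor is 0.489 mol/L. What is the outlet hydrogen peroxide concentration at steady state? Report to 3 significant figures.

Species balance: V dC/dt = Q C_in − Q C − k V C.
At steady state: 0 = Q C_in − (Q + kV) C_ss, so C_ss = Q C_in/(Q + kV).
C_ss = 1.43·0.700/(1.43 + 0.220·13.2) = 1.0010/4.3340 = 0.23096 mol/L.

0.231 mol/L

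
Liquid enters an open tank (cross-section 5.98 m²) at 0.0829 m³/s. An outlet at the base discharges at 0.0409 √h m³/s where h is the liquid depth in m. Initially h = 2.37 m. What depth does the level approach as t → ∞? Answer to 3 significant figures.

Level balance: A dh/dt = 0.0829 − 0.0409 √h. Setting dh/dt = 0:
Q_in = 0.0409 √h_ss ⇒ √h_ss = 0.0829/0.0409 = 2.0269.
h_ss = 2.0269² = 4.1083 m. (Since h₀ = 2.37 m < h_ss, the level will rise toward this value.)

4.11 m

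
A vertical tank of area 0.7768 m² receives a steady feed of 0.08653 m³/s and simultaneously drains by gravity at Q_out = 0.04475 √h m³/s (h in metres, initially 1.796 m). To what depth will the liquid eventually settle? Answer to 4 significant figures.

A dh/dt = Q_in − 0.04475 √h. Steady state requires inflow = outflow:
Q_in = 0.04475 √h_ss ⇒ √h_ss = 0.08653/0.04475 = 1.93363.
h_ss = 1.93363² = 3.73893 m. (Since h₀ = 1.796 m < h_ss, the level will rise toward this value.)

3.739 m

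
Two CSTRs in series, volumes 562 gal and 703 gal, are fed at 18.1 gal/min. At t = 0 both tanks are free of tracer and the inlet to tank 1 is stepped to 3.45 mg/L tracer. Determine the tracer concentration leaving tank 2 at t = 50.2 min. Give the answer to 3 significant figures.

Time constants: τᵢ = Vᵢ/Q for each well-mixed tank.
τ₁ = 562/18.1 = 31.050 min; τ₂ = 703/18.1 = 38.840 min.
Tank 1: C₁ = C_in(1 − e^(−t/τ₁)). Tank 2 (τ₁ ≠ τ₂): C₂ = C_in[1 − (τ₁ e^(−t/τ₁) − τ₂ e^(−t/τ₂))/(τ₁ − τ₂)].
At t = 50.2: e^(−t/τ₁) = 0.19854, e^(−t/τ₂) = 0.27459.
C₂ = 3.45·[1 − (31.050·0.19854 − 38.840·0.27459)/(-7.7901)] = 3.45·0.42231 = 1.4570 mg/L.

1.46 mg/L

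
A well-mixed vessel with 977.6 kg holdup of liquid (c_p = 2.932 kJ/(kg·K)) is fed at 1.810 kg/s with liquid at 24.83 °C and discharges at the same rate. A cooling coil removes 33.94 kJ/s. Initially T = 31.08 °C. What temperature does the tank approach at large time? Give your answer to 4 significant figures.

Heat balance on the well-mixed liquid: M c_p dT/dt = ṁ c_p (T_in − T) − 33.94.
At steady state dT/dt = 0 ⇒ T_ss = T_in − Q̇/(ṁ c_p) = 24.83 − 33.94/(1.810·2.932) = 18.4346 °C.

18.43 °C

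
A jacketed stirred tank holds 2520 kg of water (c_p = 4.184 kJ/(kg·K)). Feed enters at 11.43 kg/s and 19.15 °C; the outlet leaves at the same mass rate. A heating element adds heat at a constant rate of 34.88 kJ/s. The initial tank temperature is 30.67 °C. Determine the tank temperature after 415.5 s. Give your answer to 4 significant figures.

21.52 °C

M c_p dT/dt = ṁ c_p (T_in − T) + Q̇.
τ = M/ṁ = 220.472 s; T_ss = T_in + Q̇/(ṁ c_p) = 19.15 + 34.88/(11.43·4.184) = 19.8794 °C.
Solution: T(t) = T_ss + (T₀ − T_ss) e^(−t/τ).
T(415.5) = 19.8794 + (10.7906)·e^(−415.5/220.472) = 19.8794 + (10.7906)·0.151891 = 21.5184 °C.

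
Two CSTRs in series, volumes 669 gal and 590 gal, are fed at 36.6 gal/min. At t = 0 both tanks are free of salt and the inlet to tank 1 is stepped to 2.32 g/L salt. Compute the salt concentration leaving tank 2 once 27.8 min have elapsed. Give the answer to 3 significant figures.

Time constants: τᵢ = Vᵢ/Q for each well-mixed tank.
τ₁ = 669/36.6 = 18.279 min; τ₂ = 590/36.6 = 16.120 min.
Solving the cascade with C₁(0)=C₂(0)=0 gives C₂(t) = C_in[1 − (τ₁ e^(−t/τ₁) − τ₂ e^(−t/τ₂))/(τ₁ − τ₂)].
At t = 27.8: e^(−t/τ₁) = 0.21852, e^(−t/τ₂) = 0.17825.
C₂ = 2.32·[1 − (18.279·0.21852 − 16.120·0.17825)/(2.1585)] = 2.32·0.48080 = 1.1155 g/L.

1.12 g/L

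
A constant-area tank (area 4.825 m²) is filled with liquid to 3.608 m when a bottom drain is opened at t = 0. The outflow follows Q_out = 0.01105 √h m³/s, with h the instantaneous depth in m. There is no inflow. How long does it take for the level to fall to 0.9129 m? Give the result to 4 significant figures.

With no inflow, A dh/dt = −0.01105 √h.
Separate and integrate: 2(√h − √h₀) = −(0.01105/A) t.
t = 2A(√h₀ − √h)/0.01105 = 2·4.825·(√3.608 − √0.9129)/0.01105
  = 9.65000 × (1.89947 − 0.955458) / 0.01105 = 824.412 s.

824.4 s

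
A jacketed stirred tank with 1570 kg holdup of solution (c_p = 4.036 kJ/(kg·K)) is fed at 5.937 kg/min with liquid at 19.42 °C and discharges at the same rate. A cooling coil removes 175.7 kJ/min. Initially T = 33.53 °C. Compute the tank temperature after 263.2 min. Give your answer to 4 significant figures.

20.01 °C

M c_p dT/dt = ṁ c_p (T_in − T) − Q̇.
Rearrange: dT/dt = (T_ss − T)/τ with τ = M/ṁ = 264.443 min and T_ss = T_in − Q̇/(ṁ c_p) = 12.0875 °C.
Solution: T(t) = T_ss + (T₀ − T_ss) e^(−t/τ).
T(263.2) = 12.0875 + (21.4425)·e^(−263.2/264.443) = 12.0875 + (21.4425)·0.369613 = 20.0129 °C.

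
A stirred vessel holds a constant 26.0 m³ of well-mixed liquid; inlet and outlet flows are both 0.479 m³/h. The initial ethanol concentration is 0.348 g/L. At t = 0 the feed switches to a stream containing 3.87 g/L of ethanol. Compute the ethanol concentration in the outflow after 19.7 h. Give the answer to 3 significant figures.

Unsteady species balance (constant V, well mixed): V dC/dt = Q(C_in − C).
Rewrite as dC/dt + C/τ = C_in/τ, τ = V/Q = 54.280 h.
C approaches C_in exponentially: C(t) = C_in + (C₀ − C_in) e^(−t/τ).
C(19.7) = 3.87 + (0.348 − 3.87)·e^(−19.7/54.280) = 3.87 + (-3.5220)·0.69563 = 1.4200 g/L.

1.42 g/L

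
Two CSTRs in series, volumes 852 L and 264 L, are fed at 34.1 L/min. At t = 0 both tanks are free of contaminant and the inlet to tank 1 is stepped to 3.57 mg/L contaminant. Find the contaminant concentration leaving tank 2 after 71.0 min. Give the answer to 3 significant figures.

Species balance on tank i: dCᵢ/dt = (Cᵢ₋₁ − Cᵢ)/τᵢ with τᵢ = Vᵢ/Q.
τ₁ = 852/34.1 = 24.985 min; τ₂ = 264/34.1 = 7.7419 min.
Solving the cascade with C₁(0)=C₂(0)=0 gives C₂(t) = C_in[1 − (τ₁ e^(−t/τ₁) − τ₂ e^(−t/τ₂))/(τ₁ − τ₂)].
At t = 71.0: e^(−t/τ₁) = 0.058328, e^(−t/τ₂) = 0.00010403.
C₂ = 3.57·[1 − (24.985·0.058328 − 7.7419·0.00010403)/(17.243)] = 3.57·0.91553 = 3.2684 mg/L.

3.27 mg/L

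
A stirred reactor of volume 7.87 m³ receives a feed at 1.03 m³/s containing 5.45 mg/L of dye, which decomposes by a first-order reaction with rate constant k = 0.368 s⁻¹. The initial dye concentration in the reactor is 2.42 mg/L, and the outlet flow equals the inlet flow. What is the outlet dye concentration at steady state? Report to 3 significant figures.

1.43 mg/L

V dC/dt = Q(C_in − C) − k V C.
Steady state (dC/dt = 0): C_ss = Q C_in/(Q + kV) = C_in/(1 + kV/Q).
C_ss = 1.03·5.45/(1.03 + 0.368·7.87) = 5.6135/3.9262 = 1.4298 mg/L.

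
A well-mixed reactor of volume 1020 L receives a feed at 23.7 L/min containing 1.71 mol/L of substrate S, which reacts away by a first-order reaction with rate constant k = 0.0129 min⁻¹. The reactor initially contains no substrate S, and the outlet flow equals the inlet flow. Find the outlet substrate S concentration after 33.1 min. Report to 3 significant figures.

0.767 mol/L

V dC/dt = Q(C_in − C) − k V C.
dC/dt = (Q/V) C_in − (Q/V + k) C; effective rate a = Q/V + k = 0.023235 + 0.0129 = 0.036135 min⁻¹.
C_ss = Q C_in/(Q + kV) = 1.0995 mol/L; C(t) = C_ss + (C₀ − C_ss) e^(−a t).
C(33.1) = 1.0995 + (-1.0995)·e^(−0.036135·33.1) = 1.0995 + (-1.0995)·0.30238 = 0.76707 mol/L.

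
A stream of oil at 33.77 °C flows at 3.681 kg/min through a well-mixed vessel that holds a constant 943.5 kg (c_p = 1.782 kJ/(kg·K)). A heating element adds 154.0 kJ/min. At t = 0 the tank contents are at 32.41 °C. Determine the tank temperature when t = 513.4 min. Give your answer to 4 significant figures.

Energy balance: M c_p dT/dt = ṁ c_p (T_in − T) + 154.0.
Rearrange: dT/dt = (T_ss − T)/τ with τ = M/ṁ = 256.316 min and T_ss = T_in + Q̇/(ṁ c_p) = 57.2472 °C.
Integrating: T(t) = T_ss + (T₀ − T_ss) e^(−t/τ).
T(513.4) = 57.2472 + (-24.8372)·e^(−513.4/256.316) = 57.2472 + (-24.8372)·0.134931 = 53.8959 °C.

53.90 °C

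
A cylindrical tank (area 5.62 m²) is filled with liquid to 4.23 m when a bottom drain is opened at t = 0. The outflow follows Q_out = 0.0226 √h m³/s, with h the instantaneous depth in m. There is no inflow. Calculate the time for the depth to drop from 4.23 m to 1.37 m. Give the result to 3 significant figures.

With no inflow, A dh/dt = −0.0226 √h.
This is separable: 2 d(√h)/dt = −0.0226/A, so √h = √h₀ − (0.0226/(2A)) t.
t = 2A(√h₀ − √h)/0.0226 = 2·5.62·(√4.23 − √1.37)/0.0226
  = 11.240 × (2.0567 − 1.1705) / 0.0226 = 440.76 s.

441 s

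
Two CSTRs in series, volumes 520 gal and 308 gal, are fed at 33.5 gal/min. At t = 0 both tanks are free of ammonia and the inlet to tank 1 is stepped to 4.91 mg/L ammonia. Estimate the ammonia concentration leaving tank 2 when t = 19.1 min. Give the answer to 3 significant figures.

Time constants: τᵢ = Vᵢ/Q for each well-mixed tank.
τ₁ = 520/33.5 = 15.522 min; τ₂ = 308/33.5 = 9.1940 min.
Solving the cascade with C₁(0)=C₂(0)=0 gives C₂(t) = C_in[1 − (τ₁ e^(−t/τ₁) − τ₂ e^(−t/τ₂))/(τ₁ − τ₂)].
At t = 19.1: e^(−t/τ₁) = 0.29215, e^(−t/τ₂) = 0.12525.
C₂ = 4.91·[1 − (15.522·0.29215 − 9.1940·0.12525)/(6.3284)] = 4.91·0.46537 = 2.2850 mg/L.

2.28 mg/L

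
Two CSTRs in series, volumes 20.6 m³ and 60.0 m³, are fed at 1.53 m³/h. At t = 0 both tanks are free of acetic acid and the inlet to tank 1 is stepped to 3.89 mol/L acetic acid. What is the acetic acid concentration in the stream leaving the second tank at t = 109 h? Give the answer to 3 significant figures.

Time constants: τᵢ = Vᵢ/Q for each well-mixed tank.
τ₁ = 20.6/1.53 = 13.464 h; τ₂ = 60.0/1.53 = 39.216 h.
Tank 1: C₁ = C_in(1 − e^(−t/τ₁)). Tank 2 (τ₁ ≠ τ₂): C₂ = C_in[1 − (τ₁ e^(−t/τ₁) − τ₂ e^(−t/τ₂))/(τ₁ − τ₂)].
At t = 109: e^(−t/τ₁) = 0.00030487, e^(−t/τ₂) = 0.062070.
C₂ = 3.89·[1 − (13.464·0.00030487 − 39.216·0.062070)/(-25.752)] = 3.89·0.90564 = 3.5229 mol/L.

3.52 mol/L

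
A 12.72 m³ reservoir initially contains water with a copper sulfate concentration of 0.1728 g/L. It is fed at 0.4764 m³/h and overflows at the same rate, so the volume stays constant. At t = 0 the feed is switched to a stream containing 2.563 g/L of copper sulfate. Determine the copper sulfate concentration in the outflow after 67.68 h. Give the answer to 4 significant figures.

2.374 g/L

Unsteady species balance (constant V, well mixed): V dC/dt = Q(C_in − C).
Time constant τ = V/Q = 12.72/0.4764 = 26.7003 h.
Solution: C(t) = C_in + (C₀ − C_in) e^(−t/τ).
C(67.68) = 2.563 + (0.1728 − 2.563)·e^(−67.68/26.7003) = 2.563 + (-2.39020)·0.0792770 = 2.37351 g/L.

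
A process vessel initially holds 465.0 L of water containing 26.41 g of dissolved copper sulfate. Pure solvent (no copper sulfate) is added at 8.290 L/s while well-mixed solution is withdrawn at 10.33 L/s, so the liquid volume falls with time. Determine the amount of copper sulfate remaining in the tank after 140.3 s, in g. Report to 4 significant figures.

Total volume: dV/dt = Q_in − Q_out = -2.04000 L/s, so V(t) = 465.0 − 2.04000 t and V(140.3) = 178.788 L.
Species balance (pure solvent in): dm/dt = −Q_out · m/V(t).
dm/m = −Q_out dt/(V₀ − 2.04000 t); integrating gives ln(m/m₀) = −(Q_out/(Q_in−Q_out)) ln(V/V₀).
m = m₀ (V₀/V)^(Q_out/(Q_in−Q_out)) = 26.41 × (465.0/178.788)^(-5.06373) = 0.208806 g.

0.2088 g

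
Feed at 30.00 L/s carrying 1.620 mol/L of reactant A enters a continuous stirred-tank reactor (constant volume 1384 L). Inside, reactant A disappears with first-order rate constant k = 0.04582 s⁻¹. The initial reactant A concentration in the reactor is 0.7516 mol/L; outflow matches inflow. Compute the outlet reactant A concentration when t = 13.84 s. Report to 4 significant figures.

0.6112 mol/L

V dC/dt = Q(C_in − C) − k V C.
dC/dt = (Q/V) C_in − (Q/V + k) C; effective rate a = Q/V + k = 0.0216763 + 0.04582 = 0.0674963 s⁻¹.
C_ss = Q C_in/(Q + kV) = 0.520260 mol/L; C(t) = C_ss + (C₀ − C_ss) e^(−a t).
C(13.84) = 0.520260 + (0.231340)·e^(−0.0674963·13.84) = 0.520260 + (0.231340)·0.392920 = 0.611158 mol/L.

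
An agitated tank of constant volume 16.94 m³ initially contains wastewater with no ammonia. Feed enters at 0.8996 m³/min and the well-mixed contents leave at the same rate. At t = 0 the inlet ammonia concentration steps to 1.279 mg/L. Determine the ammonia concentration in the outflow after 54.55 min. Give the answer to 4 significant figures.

1.208 mg/L

Species balance on the tank: V dC/dt = Q(C_in − C).
Rewrite as dC/dt + C/τ = C_in/τ, τ = V/Q = 18.8306 min.
Integrating: C(t) = C_in + (C₀ − C_in) e^(−t/τ).
C(54.55) = 1.279 + (0 − 1.279)·e^(−54.55/18.8306) = 1.279 + (-1.27900)·0.0551951 = 1.20841 mg/L.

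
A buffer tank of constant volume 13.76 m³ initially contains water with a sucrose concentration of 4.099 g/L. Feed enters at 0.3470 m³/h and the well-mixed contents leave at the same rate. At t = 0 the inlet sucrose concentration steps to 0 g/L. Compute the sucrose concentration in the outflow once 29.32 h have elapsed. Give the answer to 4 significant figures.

1.957 g/L

Species balance on the tank: V dC/dt = Q(C_in − C).
So dC/dt = (C_in − C)/τ with τ = V/Q = 13.76/0.3470 = 39.6542 h.
C approaches C_in exponentially: C(t) = C_in + (C₀ − C_in) e^(−t/τ).
C(29.32) = 0 + (4.099 − 0)·e^(−29.32/39.6542) = 0 + (4.09900)·0.477404 = 1.95688 g/L.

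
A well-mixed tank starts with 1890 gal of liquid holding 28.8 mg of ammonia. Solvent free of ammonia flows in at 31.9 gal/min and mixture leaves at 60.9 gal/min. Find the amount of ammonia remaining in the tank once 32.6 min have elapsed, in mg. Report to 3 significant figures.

Total volume: dV/dt = Q_in − Q_out = -29.000 gal/min, so V(t) = 1890 − 29.000 t and V(32.6) = 944.60 gal.
No ammonia enters, so dm/dt = −Q_out · (m/V).
dm/m = −Q_out dt/(V₀ − 29.000 t); integrating gives ln(m/m₀) = −(Q_out/(Q_in−Q_out)) ln(V/V₀).
m = m₀ (V₀/V)^(Q_out/(Q_in−Q_out)) = 28.8 × (1890/944.60)^(-2.1000) = 6.7119 mg.

6.71 mg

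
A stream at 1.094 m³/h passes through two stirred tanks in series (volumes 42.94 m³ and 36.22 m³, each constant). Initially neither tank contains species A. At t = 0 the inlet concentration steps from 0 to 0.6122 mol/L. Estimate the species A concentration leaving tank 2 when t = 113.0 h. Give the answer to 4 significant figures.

Each tank obeys Vᵢ dCᵢ/dt = Q(Cᵢ₋₁ − Cᵢ), so τᵢ = Vᵢ/Q.
τ₁ = 42.94/1.094 = 39.2505 h; τ₂ = 36.22/1.094 = 33.1079 h.
Tank 1: C₁ = C_in(1 − e^(−t/τ₁)). Tank 2 (τ₁ ≠ τ₂): C₂ = C_in[1 − (τ₁ e^(−t/τ₁) − τ₂ e^(−t/τ₂))/(τ₁ − τ₂)].
At t = 113.0: e^(−t/τ₁) = 0.0561939, e^(−t/τ₂) = 0.0329394.
C₂ = 0.6122·[1 − (39.2505·0.0561939 − 33.1079·0.0329394)/(6.14260)] = 0.6122·0.818467 = 0.501066 mol/L.

0.5011 mol/L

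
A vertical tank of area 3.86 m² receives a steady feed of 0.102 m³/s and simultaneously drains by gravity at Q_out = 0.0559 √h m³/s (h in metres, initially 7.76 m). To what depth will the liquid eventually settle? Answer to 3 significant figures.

3.33 m

Level balance: A dh/dt = 0.102 − 0.0559 √h. Setting dh/dt = 0:
Q_in = 0.0559 √h_ss ⇒ √h_ss = 0.102/0.0559 = 1.8247.
h_ss = 1.8247² = 3.3295 m. (Since h₀ = 7.76 m > h_ss, the level will fall toward this value.)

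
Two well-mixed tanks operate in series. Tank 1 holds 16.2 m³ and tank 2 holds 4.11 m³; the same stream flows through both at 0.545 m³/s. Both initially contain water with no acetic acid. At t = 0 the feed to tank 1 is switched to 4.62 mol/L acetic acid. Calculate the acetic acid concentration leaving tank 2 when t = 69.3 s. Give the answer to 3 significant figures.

4.02 mol/L

Time constants: τᵢ = Vᵢ/Q for each well-mixed tank.
τ₁ = 16.2/0.545 = 29.725 s; τ₂ = 4.11/0.545 = 7.5413 s.
Tank 1: C₁ = C_in(1 − e^(−t/τ₁)). Tank 2 (τ₁ ≠ τ₂): C₂ = C_in[1 − (τ₁ e^(−t/τ₁) − τ₂ e^(−t/τ₂))/(τ₁ − τ₂)].
At t = 69.3: e^(−t/τ₁) = 0.097161, e^(−t/τ₂) = 0.00010211.
C₂ = 4.62·[1 − (29.725·0.097161 − 7.5413·0.00010211)/(22.183)] = 4.62·0.86984 = 4.0187 mol/L.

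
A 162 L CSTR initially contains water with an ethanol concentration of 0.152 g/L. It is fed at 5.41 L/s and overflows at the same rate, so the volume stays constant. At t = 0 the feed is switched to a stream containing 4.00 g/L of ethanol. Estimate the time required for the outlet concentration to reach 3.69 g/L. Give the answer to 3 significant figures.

Unsteady species balance (constant V, well mixed): V dC/dt = Q(C_in − C), so τ = V/Q = 29.945 s.
C(t) = C_in + (C₀ − C_in) e^(−t/τ). Set C = 3.69 and solve for t:
e^(−t/τ) = (C − C_in)/(C₀ − C_in) = (3.69 − 4.00)/(0.152 − 4.00) = 0.080561
t = −τ ln(…) = 29.945 × 2.5187 = 75.422 s.

75.4 s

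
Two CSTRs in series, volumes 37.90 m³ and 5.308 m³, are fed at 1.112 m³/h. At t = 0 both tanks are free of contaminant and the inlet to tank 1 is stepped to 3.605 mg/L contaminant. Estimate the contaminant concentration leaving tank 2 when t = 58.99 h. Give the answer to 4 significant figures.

2.862 mg/L

Species balance on tank i: dCᵢ/dt = (Cᵢ₋₁ − Cᵢ)/τᵢ with τᵢ = Vᵢ/Q.
τ₁ = 37.90/1.112 = 34.0827 h; τ₂ = 5.308/1.112 = 4.77338 h.
Solving the cascade with C₁(0)=C₂(0)=0 gives C₂(t) = C_in[1 − (τ₁ e^(−t/τ₁) − τ₂ e^(−t/τ₂))/(τ₁ − τ₂)].
At t = 58.99: e^(−t/τ₁) = 0.177145, e^(−t/τ₂) = 4.29475e-06.
C₂ = 3.605·[1 − (34.0827·0.177145 − 4.77338·4.29475e-06)/(29.3094)] = 3.605·0.794006 = 2.86239 mg/L.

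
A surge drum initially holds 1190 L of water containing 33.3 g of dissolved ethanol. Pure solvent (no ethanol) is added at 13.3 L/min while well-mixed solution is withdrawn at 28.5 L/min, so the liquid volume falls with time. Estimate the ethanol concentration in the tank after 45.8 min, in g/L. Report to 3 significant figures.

Let m(t) be the amount of ethanol. Volume: V(t) = V₀ + (Q_in − Q_out) t = 1190 − 15.200 t; V(45.8) = 493.84 L.
No ethanol enters, so dm/dt = −Q_out · (m/V).
dm/m = −Q_out dt/(V₀ − 15.200 t); integrating gives ln(m/m₀) = −(Q_out/(Q_in−Q_out)) ln(V/V₀).
m = m₀ (V₀/V)^(Q_out/(Q_in−Q_out)) = 33.3 × (1190/493.84)^(-1.8750) = 6.4013 g.
C = m/V = 6.4013/493.84 = 0.012962 g/L.

0.0130 g/L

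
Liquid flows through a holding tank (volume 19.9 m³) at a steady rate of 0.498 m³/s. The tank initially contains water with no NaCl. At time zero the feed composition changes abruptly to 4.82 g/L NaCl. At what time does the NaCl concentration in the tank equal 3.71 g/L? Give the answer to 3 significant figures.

Accumulation = in − out for the solute gives V dC/dt = Q(C_in − C), so τ = V/Q = 39.960 s.
C(t) = C_in + (C₀ − C_in) e^(−t/τ). Set C = 3.71 and solve for t:
e^(−t/τ) = (C − C_in)/(C₀ − C_in) = (3.71 − 4.82)/(0 − 4.82) = 0.23029
t = −τ ln(…) = 39.960 × 1.4684 = 58.678 s.

58.7 s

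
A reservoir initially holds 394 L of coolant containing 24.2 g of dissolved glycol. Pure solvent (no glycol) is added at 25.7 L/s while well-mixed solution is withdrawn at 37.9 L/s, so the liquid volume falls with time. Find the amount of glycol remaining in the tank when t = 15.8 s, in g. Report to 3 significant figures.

Total volume: dV/dt = Q_in − Q_out = -12.200 L/s, so V(t) = 394 − 12.200 t and V(15.8) = 201.24 L.
Solute balance: dm/dt = 0 − Q_out C = −Q_out m/V(t).
dm/m = −Q_out dt/(V₀ − 12.200 t); integrating gives ln(m/m₀) = −(Q_out/(Q_in−Q_out)) ln(V/V₀).
m = m₀ (V₀/V)^(Q_out/(Q_in−Q_out)) = 24.2 × (394/201.24)^(-3.1066) = 3.0018 g.

3.00 g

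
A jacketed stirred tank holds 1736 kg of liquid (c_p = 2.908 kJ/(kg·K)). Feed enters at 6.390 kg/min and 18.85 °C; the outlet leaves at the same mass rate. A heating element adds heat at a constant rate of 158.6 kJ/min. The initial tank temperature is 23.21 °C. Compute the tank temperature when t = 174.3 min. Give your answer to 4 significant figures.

M c_p dT/dt = ṁ c_p (T_in − T) + Q̇.
τ = M/ṁ = 271.674 min; T_ss = T_in + Q̇/(ṁ c_p) = 18.85 + 158.6/(6.390·2.908) = 27.3851 °C.
This is linear first-order; T(t) = T_ss + (T₀ − T_ss) e^(−t/τ).
T(174.3) = 27.3851 + (-4.17509)·e^(−174.3/271.674) = 27.3851 + (-4.17509)·0.526462 = 25.1871 °C.

25.19 °C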